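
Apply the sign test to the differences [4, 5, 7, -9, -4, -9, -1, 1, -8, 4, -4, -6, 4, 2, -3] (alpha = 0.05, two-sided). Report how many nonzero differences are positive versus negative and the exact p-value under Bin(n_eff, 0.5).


Step 1: Discard zero differences. Original n = 15; n_eff = number of nonzero differences = 15.
Nonzero differences (with sign): +4, +5, +7, -9, -4, -9, -1, +1, -8, +4, -4, -6, +4, +2, -3
Step 2: Count signs: positive = 7, negative = 8.
Step 3: Under H0: P(positive) = 0.5, so the number of positives S ~ Bin(15, 0.5).
Step 4: Two-sided exact p-value = sum of Bin(15,0.5) probabilities at or below the observed probability = 1.000000.
Step 5: alpha = 0.05. fail to reject H0.

n_eff = 15, pos = 7, neg = 8, p = 1.000000, fail to reject H0.


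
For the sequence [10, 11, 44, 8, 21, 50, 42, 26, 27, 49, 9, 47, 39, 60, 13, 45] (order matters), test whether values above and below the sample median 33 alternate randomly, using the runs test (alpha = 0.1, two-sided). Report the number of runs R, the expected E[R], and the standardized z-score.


Step 1: Compute median = 33; label A = above, B = below.
Labels in order: BBABBAABBABAAABA  (n_A = 8, n_B = 8)
Step 2: Count runs R = 10.
Step 3: Under H0 (random ordering), E[R] = 2*n_A*n_B/(n_A+n_B) + 1 = 2*8*8/16 + 1 = 9.0000.
        Var[R] = 2*n_A*n_B*(2*n_A*n_B - n_A - n_B) / ((n_A+n_B)^2 * (n_A+n_B-1)) = 14336/3840 = 3.7333.
        SD[R] = 1.9322.
Step 4: Continuity-corrected z = (R - 0.5 - E[R]) / SD[R] = (10 - 0.5 - 9.0000) / 1.9322 = 0.2588.
Step 5: Two-sided p-value via normal approximation = 2*(1 - Phi(|z|)) = 0.795809.
Step 6: alpha = 0.1. fail to reject H0.

R = 10, z = 0.2588, p = 0.795809, fail to reject H0.


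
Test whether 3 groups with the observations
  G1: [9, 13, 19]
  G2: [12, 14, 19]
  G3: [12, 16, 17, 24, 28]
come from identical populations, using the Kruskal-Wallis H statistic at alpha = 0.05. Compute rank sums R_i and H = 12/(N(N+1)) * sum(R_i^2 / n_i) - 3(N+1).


Step 1: Combine all N = 11 observations and assign midranks.
sorted (value, group, rank): (9,G1,1), (12,G2,2.5), (12,G3,2.5), (13,G1,4), (14,G2,5), (16,G3,6), (17,G3,7), (19,G1,8.5), (19,G2,8.5), (24,G3,10), (28,G3,11)
Step 2: Sum ranks within each group.
R_1 = 13.5 (n_1 = 3)
R_2 = 16 (n_2 = 3)
R_3 = 36.5 (n_3 = 5)
Step 3: H = 12/(N(N+1)) * sum(R_i^2/n_i) - 3(N+1)
     = 12/(11*12) * (13.5^2/3 + 16^2/3 + 36.5^2/5) - 3*12
     = 0.090909 * 412.533 - 36
     = 1.503030.
Step 4: Ties present; correction factor C = 1 - 12/(11^3 - 11) = 0.990909. Corrected H = 1.503030 / 0.990909 = 1.516820.
Step 5: Under H0, H ~ chi^2(2); p-value = 0.468411.
Step 6: alpha = 0.05. fail to reject H0.

H = 1.5168, df = 2, p = 0.468411, fail to reject H0.


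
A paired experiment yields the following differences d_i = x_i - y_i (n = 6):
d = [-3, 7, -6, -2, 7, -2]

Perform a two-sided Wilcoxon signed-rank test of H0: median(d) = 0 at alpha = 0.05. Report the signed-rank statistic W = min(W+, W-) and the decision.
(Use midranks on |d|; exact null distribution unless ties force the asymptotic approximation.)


Step 1: Drop any zero differences (none here) and take |d_i|.
|d| = [3, 7, 6, 2, 7, 2]
Step 2: Midrank |d_i| (ties get averaged ranks).
ranks: |3|->3, |7|->5.5, |6|->4, |2|->1.5, |7|->5.5, |2|->1.5
Step 3: Attach original signs; sum ranks with positive sign and with negative sign.
W+ = 5.5 + 5.5 = 11
W- = 3 + 4 + 1.5 + 1.5 = 10
(Check: W+ + W- = 21 should equal n(n+1)/2 = 21.)
Step 4: Test statistic W = min(W+, W-) = 10.
Step 5: Ties in |d|, so use the tie-corrected normal approximation.
        E[W] = n(n+1)/4 = 6*7/4 = 10.5.
        Tie groups: |d|=2 (t=2), |d|=7 (t=2); sum(t^3 - t) = 12.
        Var[W] = n(n+1)(2n+1)/24 - sum(t^3-t)/48 = 546/24 - 12/48 = 22.5.
        z = (W - E[W]) / sqrt(Var[W]) = (10 - 10.5) / 4.7434 = -0.1054.
        Two-sided p = 2*Phi(z) = 0.916051.
Step 6: alpha = 0.05. fail to reject H0.

W+ = 11, W- = 10, W = min = 10, p = 0.916051, fail to reject H0.


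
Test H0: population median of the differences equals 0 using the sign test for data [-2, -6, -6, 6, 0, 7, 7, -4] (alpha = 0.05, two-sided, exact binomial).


Step 1: Discard zero differences. Original n = 8; n_eff = number of nonzero differences = 7.
Nonzero differences (with sign): -2, -6, -6, +6, +7, +7, -4
Step 2: Count signs: positive = 3, negative = 4.
Step 3: Under H0: P(positive) = 0.5, so the number of positives S ~ Bin(7, 0.5).
Step 4: Two-sided exact p-value = sum of Bin(7,0.5) probabilities at or below the observed probability = 1.000000.
Step 5: alpha = 0.05. fail to reject H0.

n_eff = 7, pos = 3, neg = 4, p = 1.000000, fail to reject H0.


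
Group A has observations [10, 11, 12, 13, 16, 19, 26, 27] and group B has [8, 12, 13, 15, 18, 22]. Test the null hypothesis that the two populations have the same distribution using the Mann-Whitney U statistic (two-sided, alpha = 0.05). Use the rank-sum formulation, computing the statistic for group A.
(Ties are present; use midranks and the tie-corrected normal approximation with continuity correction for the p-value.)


Step 1: Combine and sort all 14 observations; assign midranks.
sorted (value, group): (8,Y), (10,X), (11,X), (12,X), (12,Y), (13,X), (13,Y), (15,Y), (16,X), (18,Y), (19,X), (22,Y), (26,X), (27,X)
ranks: 8->1, 10->2, 11->3, 12->4.5, 12->4.5, 13->6.5, 13->6.5, 15->8, 16->9, 18->10, 19->11, 22->12, 26->13, 27->14
Step 2: Rank sum for X: R1 = 2 + 3 + 4.5 + 6.5 + 9 + 11 + 13 + 14 = 63.
Step 3: U_X = R1 - n1(n1+1)/2 = 63 - 8*9/2 = 63 - 36 = 27.
       U_Y = n1*n2 - U_X = 48 - 27 = 21.
Step 4: Ties are present, so use the tie-corrected normal approximation (with continuity correction) for the p-value.
Step 5: p-value = 0.746347; compare to alpha = 0.05. fail to reject H0.

U_X = 27, p = 0.746347, fail to reject H0 at alpha = 0.05.


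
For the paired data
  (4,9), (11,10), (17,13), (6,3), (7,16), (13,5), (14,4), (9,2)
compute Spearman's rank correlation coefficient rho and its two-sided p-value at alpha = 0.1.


Step 1: Rank x and y separately (midranks; no ties here).
rank(x): 4->1, 11->5, 17->8, 6->2, 7->3, 13->6, 14->7, 9->4
rank(y): 9->5, 10->6, 13->7, 3->2, 16->8, 5->4, 4->3, 2->1
Step 2: d_i = R_x(i) - R_y(i); compute d_i^2.
  (1-5)^2=16, (5-6)^2=1, (8-7)^2=1, (2-2)^2=0, (3-8)^2=25, (6-4)^2=4, (7-3)^2=16, (4-1)^2=9
sum(d^2) = 72.
Step 3: rho = 1 - 6*72 / (8*(8^2 - 1)) = 1 - 432/504 = 0.142857.
Step 4: Under H0, t = rho * sqrt((n-2)/(1-rho^2)) = 0.3536 ~ t(6).
Step 5: Two-sided p-value from the t-distribution with 6 df = 0.735765.
Step 6: alpha = 0.1. fail to reject H0.

rho = 0.1429, p = 0.735765, fail to reject H0 at alpha = 0.1.


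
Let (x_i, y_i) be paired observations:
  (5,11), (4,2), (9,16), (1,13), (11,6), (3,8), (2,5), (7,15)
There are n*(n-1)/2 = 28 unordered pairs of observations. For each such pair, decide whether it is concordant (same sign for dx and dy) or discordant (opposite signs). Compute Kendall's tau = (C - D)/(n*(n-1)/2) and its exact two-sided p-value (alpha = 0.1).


Step 1: Enumerate the 28 unordered pairs (i,j) with i<j and classify each by sign(x_j-x_i) * sign(y_j-y_i).
  (1,2):dx=-1,dy=-9->C; (1,3):dx=+4,dy=+5->C; (1,4):dx=-4,dy=+2->D; (1,5):dx=+6,dy=-5->D
  (1,6):dx=-2,dy=-3->C; (1,7):dx=-3,dy=-6->C; (1,8):dx=+2,dy=+4->C; (2,3):dx=+5,dy=+14->C
  (2,4):dx=-3,dy=+11->D; (2,5):dx=+7,dy=+4->C; (2,6):dx=-1,dy=+6->D; (2,7):dx=-2,dy=+3->D
  (2,8):dx=+3,dy=+13->C; (3,4):dx=-8,dy=-3->C; (3,5):dx=+2,dy=-10->D; (3,6):dx=-6,dy=-8->C
  (3,7):dx=-7,dy=-11->C; (3,8):dx=-2,dy=-1->C; (4,5):dx=+10,dy=-7->D; (4,6):dx=+2,dy=-5->D
  (4,7):dx=+1,dy=-8->D; (4,8):dx=+6,dy=+2->C; (5,6):dx=-8,dy=+2->D; (5,7):dx=-9,dy=-1->C
  (5,8):dx=-4,dy=+9->D; (6,7):dx=-1,dy=-3->C; (6,8):dx=+4,dy=+7->C; (7,8):dx=+5,dy=+10->C
Step 2: C = 17, D = 11, total pairs = 28.
Step 3: tau = (C - D)/(n(n-1)/2) = (17 - 11)/28 = 0.214286.
Step 4: Exact two-sided p-value (enumerate n! = 40320 permutations of y under H0): p = 0.548413.
Step 5: alpha = 0.1. fail to reject H0.

tau_b = 0.2143 (C=17, D=11), p = 0.548413, fail to reject H0.


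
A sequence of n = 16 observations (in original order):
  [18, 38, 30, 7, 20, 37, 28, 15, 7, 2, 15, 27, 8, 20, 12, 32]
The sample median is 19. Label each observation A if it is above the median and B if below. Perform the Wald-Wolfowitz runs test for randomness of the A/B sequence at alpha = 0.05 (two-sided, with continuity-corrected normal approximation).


Step 1: Compute median = 19; label A = above, B = below.
Labels in order: BAABAAABBBBABABA  (n_A = 8, n_B = 8)
Step 2: Count runs R = 10.
Step 3: Under H0 (random ordering), E[R] = 2*n_A*n_B/(n_A+n_B) + 1 = 2*8*8/16 + 1 = 9.0000.
        Var[R] = 2*n_A*n_B*(2*n_A*n_B - n_A - n_B) / ((n_A+n_B)^2 * (n_A+n_B-1)) = 14336/3840 = 3.7333.
        SD[R] = 1.9322.
Step 4: Continuity-corrected z = (R - 0.5 - E[R]) / SD[R] = (10 - 0.5 - 9.0000) / 1.9322 = 0.2588.
Step 5: Two-sided p-value via normal approximation = 2*(1 - Phi(|z|)) = 0.795809.
Step 6: alpha = 0.05. fail to reject H0.

R = 10, z = 0.2588, p = 0.795809, fail to reject H0.


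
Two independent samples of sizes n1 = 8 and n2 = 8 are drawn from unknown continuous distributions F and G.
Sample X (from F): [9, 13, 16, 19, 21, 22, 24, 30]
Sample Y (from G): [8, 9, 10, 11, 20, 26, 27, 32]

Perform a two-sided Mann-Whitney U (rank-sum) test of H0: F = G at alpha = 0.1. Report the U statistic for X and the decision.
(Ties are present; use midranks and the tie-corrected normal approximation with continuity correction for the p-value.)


Step 1: Combine and sort all 16 observations; assign midranks.
sorted (value, group): (8,Y), (9,X), (9,Y), (10,Y), (11,Y), (13,X), (16,X), (19,X), (20,Y), (21,X), (22,X), (24,X), (26,Y), (27,Y), (30,X), (32,Y)
ranks: 8->1, 9->2.5, 9->2.5, 10->4, 11->5, 13->6, 16->7, 19->8, 20->9, 21->10, 22->11, 24->12, 26->13, 27->14, 30->15, 32->16
Step 2: Rank sum for X: R1 = 2.5 + 6 + 7 + 8 + 10 + 11 + 12 + 15 = 71.5.
Step 3: U_X = R1 - n1(n1+1)/2 = 71.5 - 8*9/2 = 71.5 - 36 = 35.5.
       U_Y = n1*n2 - U_X = 64 - 35.5 = 28.5.
Step 4: Ties are present, so use the tie-corrected normal approximation (with continuity correction) for the p-value.
Step 5: p-value = 0.752538; compare to alpha = 0.1. fail to reject H0.

U_X = 35.5, p = 0.752538, fail to reject H0 at alpha = 0.1.


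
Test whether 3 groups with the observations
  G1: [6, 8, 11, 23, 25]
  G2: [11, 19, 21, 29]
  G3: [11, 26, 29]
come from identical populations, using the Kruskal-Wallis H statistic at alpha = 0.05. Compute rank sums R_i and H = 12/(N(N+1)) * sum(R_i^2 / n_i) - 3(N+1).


Step 1: Combine all N = 12 observations and assign midranks.
sorted (value, group, rank): (6,G1,1), (8,G1,2), (11,G1,4), (11,G2,4), (11,G3,4), (19,G2,6), (21,G2,7), (23,G1,8), (25,G1,9), (26,G3,10), (29,G2,11.5), (29,G3,11.5)
Step 2: Sum ranks within each group.
R_1 = 24 (n_1 = 5)
R_2 = 28.5 (n_2 = 4)
R_3 = 25.5 (n_3 = 3)
Step 3: H = 12/(N(N+1)) * sum(R_i^2/n_i) - 3(N+1)
     = 12/(12*13) * (24^2/5 + 28.5^2/4 + 25.5^2/3) - 3*13
     = 0.076923 * 535.013 - 39
     = 2.154808.
Step 4: Ties present; correction factor C = 1 - 30/(12^3 - 12) = 0.982517. Corrected H = 2.154808 / 0.982517 = 2.193149.
Step 5: Under H0, H ~ chi^2(2); p-value = 0.334013.
Step 6: alpha = 0.05. fail to reject H0.

H = 2.1931, df = 2, p = 0.334013, fail to reject H0.


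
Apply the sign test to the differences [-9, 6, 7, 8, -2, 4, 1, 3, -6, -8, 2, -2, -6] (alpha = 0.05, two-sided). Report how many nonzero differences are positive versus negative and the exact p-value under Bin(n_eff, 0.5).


Step 1: Discard zero differences. Original n = 13; n_eff = number of nonzero differences = 13.
Nonzero differences (with sign): -9, +6, +7, +8, -2, +4, +1, +3, -6, -8, +2, -2, -6
Step 2: Count signs: positive = 7, negative = 6.
Step 3: Under H0: P(positive) = 0.5, so the number of positives S ~ Bin(13, 0.5).
Step 4: Two-sided exact p-value = sum of Bin(13,0.5) probabilities at or below the observed probability = 1.000000.
Step 5: alpha = 0.05. fail to reject H0.

n_eff = 13, pos = 7, neg = 6, p = 1.000000, fail to reject H0.


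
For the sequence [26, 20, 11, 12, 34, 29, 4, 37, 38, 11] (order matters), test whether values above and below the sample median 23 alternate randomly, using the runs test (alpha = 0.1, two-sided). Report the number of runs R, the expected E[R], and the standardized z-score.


Step 1: Compute median = 23; label A = above, B = below.
Labels in order: ABBBAABAAB  (n_A = 5, n_B = 5)
Step 2: Count runs R = 6.
Step 3: Under H0 (random ordering), E[R] = 2*n_A*n_B/(n_A+n_B) + 1 = 2*5*5/10 + 1 = 6.0000.
        Var[R] = 2*n_A*n_B*(2*n_A*n_B - n_A - n_B) / ((n_A+n_B)^2 * (n_A+n_B-1)) = 2000/900 = 2.2222.
        SD[R] = 1.4907.
Step 4: R = E[R], so z = 0 with no continuity correction.
Step 5: Two-sided p-value via normal approximation = 2*(1 - Phi(|z|)) = 1.000000.
Step 6: alpha = 0.1. fail to reject H0.

R = 6, z = 0.0000, p = 1.000000, fail to reject H0.


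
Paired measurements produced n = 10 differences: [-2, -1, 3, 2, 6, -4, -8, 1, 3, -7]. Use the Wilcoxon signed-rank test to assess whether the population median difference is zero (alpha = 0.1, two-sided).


Step 1: Drop any zero differences (none here) and take |d_i|.
|d| = [2, 1, 3, 2, 6, 4, 8, 1, 3, 7]
Step 2: Midrank |d_i| (ties get averaged ranks).
ranks: |2|->3.5, |1|->1.5, |3|->5.5, |2|->3.5, |6|->8, |4|->7, |8|->10, |1|->1.5, |3|->5.5, |7|->9
Step 3: Attach original signs; sum ranks with positive sign and with negative sign.
W+ = 5.5 + 3.5 + 8 + 1.5 + 5.5 = 24
W- = 3.5 + 1.5 + 7 + 10 + 9 = 31
(Check: W+ + W- = 55 should equal n(n+1)/2 = 55.)
Step 4: Test statistic W = min(W+, W-) = 24.
Step 5: Ties in |d|, so use the tie-corrected normal approximation.
        E[W] = n(n+1)/4 = 10*11/4 = 27.5.
        Tie groups: |d|=1 (t=2), |d|=2 (t=2), |d|=3 (t=2); sum(t^3 - t) = 18.
        Var[W] = n(n+1)(2n+1)/24 - sum(t^3-t)/48 = 2310/24 - 18/48 = 95.875.
        z = (W - E[W]) / sqrt(Var[W]) = (24 - 27.5) / 9.7916 = -0.3575.
        Two-sided p = 2*Phi(z) = 0.720755.
Step 6: alpha = 0.1. fail to reject H0.

W+ = 24, W- = 31, W = min = 24, p = 0.720755, fail to reject H0.


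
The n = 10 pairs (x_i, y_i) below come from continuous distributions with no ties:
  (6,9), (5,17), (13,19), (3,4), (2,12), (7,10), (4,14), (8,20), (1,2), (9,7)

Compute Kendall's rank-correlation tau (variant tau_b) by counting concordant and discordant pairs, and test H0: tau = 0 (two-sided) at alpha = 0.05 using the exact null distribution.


Step 1: Enumerate the 45 unordered pairs (i,j) with i<j and classify each by sign(x_j-x_i) * sign(y_j-y_i).
  (1,2):dx=-1,dy=+8->D; (1,3):dx=+7,dy=+10->C; (1,4):dx=-3,dy=-5->C; (1,5):dx=-4,dy=+3->D
  (1,6):dx=+1,dy=+1->C; (1,7):dx=-2,dy=+5->D; (1,8):dx=+2,dy=+11->C; (1,9):dx=-5,dy=-7->C
  (1,10):dx=+3,dy=-2->D; (2,3):dx=+8,dy=+2->C; (2,4):dx=-2,dy=-13->C; (2,5):dx=-3,dy=-5->C
  (2,6):dx=+2,dy=-7->D; (2,7):dx=-1,dy=-3->C; (2,8):dx=+3,dy=+3->C; (2,9):dx=-4,dy=-15->C
  (2,10):dx=+4,dy=-10->D; (3,4):dx=-10,dy=-15->C; (3,5):dx=-11,dy=-7->C; (3,6):dx=-6,dy=-9->C
  (3,7):dx=-9,dy=-5->C; (3,8):dx=-5,dy=+1->D; (3,9):dx=-12,dy=-17->C; (3,10):dx=-4,dy=-12->C
  (4,5):dx=-1,dy=+8->D; (4,6):dx=+4,dy=+6->C; (4,7):dx=+1,dy=+10->C; (4,8):dx=+5,dy=+16->C
  (4,9):dx=-2,dy=-2->C; (4,10):dx=+6,dy=+3->C; (5,6):dx=+5,dy=-2->D; (5,7):dx=+2,dy=+2->C
  (5,8):dx=+6,dy=+8->C; (5,9):dx=-1,dy=-10->C; (5,10):dx=+7,dy=-5->D; (6,7):dx=-3,dy=+4->D
  (6,8):dx=+1,dy=+10->C; (6,9):dx=-6,dy=-8->C; (6,10):dx=+2,dy=-3->D; (7,8):dx=+4,dy=+6->C
  (7,9):dx=-3,dy=-12->C; (7,10):dx=+5,dy=-7->D; (8,9):dx=-7,dy=-18->C; (8,10):dx=+1,dy=-13->D
  (9,10):dx=+8,dy=+5->C
Step 2: C = 31, D = 14, total pairs = 45.
Step 3: tau = (C - D)/(n(n-1)/2) = (31 - 14)/45 = 0.377778.
Step 4: Exact two-sided p-value (enumerate n! = 3628800 permutations of y under H0): p = 0.155742.
Step 5: alpha = 0.05. fail to reject H0.

tau_b = 0.3778 (C=31, D=14), p = 0.155742, fail to reject H0.


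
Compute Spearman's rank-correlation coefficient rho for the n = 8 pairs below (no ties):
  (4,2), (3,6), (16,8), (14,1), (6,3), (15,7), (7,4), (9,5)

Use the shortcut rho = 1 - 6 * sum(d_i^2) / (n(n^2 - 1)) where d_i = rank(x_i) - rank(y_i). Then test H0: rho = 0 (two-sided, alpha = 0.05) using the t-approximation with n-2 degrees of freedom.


Step 1: Rank x and y separately (midranks; no ties here).
rank(x): 4->2, 3->1, 16->8, 14->6, 6->3, 15->7, 7->4, 9->5
rank(y): 2->2, 6->6, 8->8, 1->1, 3->3, 7->7, 4->4, 5->5
Step 2: d_i = R_x(i) - R_y(i); compute d_i^2.
  (2-2)^2=0, (1-6)^2=25, (8-8)^2=0, (6-1)^2=25, (3-3)^2=0, (7-7)^2=0, (4-4)^2=0, (5-5)^2=0
sum(d^2) = 50.
Step 3: rho = 1 - 6*50 / (8*(8^2 - 1)) = 1 - 300/504 = 0.404762.
Step 4: Under H0, t = rho * sqrt((n-2)/(1-rho^2)) = 1.0842 ~ t(6).
Step 5: Two-sided p-value from the t-distribution with 6 df = 0.319889.
Step 6: alpha = 0.05. fail to reject H0.

rho = 0.4048, p = 0.319889, fail to reject H0 at alpha = 0.05.


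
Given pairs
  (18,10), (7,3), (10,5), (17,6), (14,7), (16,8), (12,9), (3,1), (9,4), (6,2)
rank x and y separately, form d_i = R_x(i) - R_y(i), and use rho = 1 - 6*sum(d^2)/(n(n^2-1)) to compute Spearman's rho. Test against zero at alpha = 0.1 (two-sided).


Step 1: Rank x and y separately (midranks; no ties here).
rank(x): 18->10, 7->3, 10->5, 17->9, 14->7, 16->8, 12->6, 3->1, 9->4, 6->2
rank(y): 10->10, 3->3, 5->5, 6->6, 7->7, 8->8, 9->9, 1->1, 4->4, 2->2
Step 2: d_i = R_x(i) - R_y(i); compute d_i^2.
  (10-10)^2=0, (3-3)^2=0, (5-5)^2=0, (9-6)^2=9, (7-7)^2=0, (8-8)^2=0, (6-9)^2=9, (1-1)^2=0, (4-4)^2=0, (2-2)^2=0
sum(d^2) = 18.
Step 3: rho = 1 - 6*18 / (10*(10^2 - 1)) = 1 - 108/990 = 0.890909.
Step 4: Under H0, t = rho * sqrt((n-2)/(1-rho^2)) = 5.5482 ~ t(8).
Step 5: Two-sided p-value from the t-distribution with 8 df = 0.000542.
Step 6: alpha = 0.1. reject H0.

rho = 0.8909, p = 0.000542, reject H0 at alpha = 0.1.


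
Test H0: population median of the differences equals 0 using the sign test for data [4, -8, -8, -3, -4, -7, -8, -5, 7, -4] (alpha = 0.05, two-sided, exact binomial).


Step 1: Discard zero differences. Original n = 10; n_eff = number of nonzero differences = 10.
Nonzero differences (with sign): +4, -8, -8, -3, -4, -7, -8, -5, +7, -4
Step 2: Count signs: positive = 2, negative = 8.
Step 3: Under H0: P(positive) = 0.5, so the number of positives S ~ Bin(10, 0.5).
Step 4: Two-sided exact p-value = sum of Bin(10,0.5) probabilities at or below the observed probability = 0.109375.
Step 5: alpha = 0.05. fail to reject H0.

n_eff = 10, pos = 2, neg = 8, p = 0.109375, fail to reject H0.


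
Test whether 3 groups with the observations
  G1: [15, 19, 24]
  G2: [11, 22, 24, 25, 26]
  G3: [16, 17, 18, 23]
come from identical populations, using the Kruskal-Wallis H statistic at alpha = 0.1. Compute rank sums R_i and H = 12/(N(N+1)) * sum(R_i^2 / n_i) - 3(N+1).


Step 1: Combine all N = 12 observations and assign midranks.
sorted (value, group, rank): (11,G2,1), (15,G1,2), (16,G3,3), (17,G3,4), (18,G3,5), (19,G1,6), (22,G2,7), (23,G3,8), (24,G1,9.5), (24,G2,9.5), (25,G2,11), (26,G2,12)
Step 2: Sum ranks within each group.
R_1 = 17.5 (n_1 = 3)
R_2 = 40.5 (n_2 = 5)
R_3 = 20 (n_3 = 4)
Step 3: H = 12/(N(N+1)) * sum(R_i^2/n_i) - 3(N+1)
     = 12/(12*13) * (17.5^2/3 + 40.5^2/5 + 20^2/4) - 3*13
     = 0.076923 * 530.133 - 39
     = 1.779487.
Step 4: Ties present; correction factor C = 1 - 6/(12^3 - 12) = 0.996503. Corrected H = 1.779487 / 0.996503 = 1.785731.
Step 5: Under H0, H ~ chi^2(2); p-value = 0.409481.
Step 6: alpha = 0.1. fail to reject H0.

H = 1.7857, df = 2, p = 0.409481, fail to reject H0.


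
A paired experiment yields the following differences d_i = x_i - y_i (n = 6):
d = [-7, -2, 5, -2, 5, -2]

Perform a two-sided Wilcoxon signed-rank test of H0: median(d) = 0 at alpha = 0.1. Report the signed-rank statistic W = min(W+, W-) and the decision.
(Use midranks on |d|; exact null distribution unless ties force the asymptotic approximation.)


Step 1: Drop any zero differences (none here) and take |d_i|.
|d| = [7, 2, 5, 2, 5, 2]
Step 2: Midrank |d_i| (ties get averaged ranks).
ranks: |7|->6, |2|->2, |5|->4.5, |2|->2, |5|->4.5, |2|->2
Step 3: Attach original signs; sum ranks with positive sign and with negative sign.
W+ = 4.5 + 4.5 = 9
W- = 6 + 2 + 2 + 2 = 12
(Check: W+ + W- = 21 should equal n(n+1)/2 = 21.)
Step 4: Test statistic W = min(W+, W-) = 9.
Step 5: Ties in |d|, so use the tie-corrected normal approximation.
        E[W] = n(n+1)/4 = 6*7/4 = 10.5.
        Tie groups: |d|=2 (t=3), |d|=5 (t=2); sum(t^3 - t) = 30.
        Var[W] = n(n+1)(2n+1)/24 - sum(t^3-t)/48 = 546/24 - 30/48 = 22.125.
        z = (W - E[W]) / sqrt(Var[W]) = (9 - 10.5) / 4.7037 = -0.3189.
        Two-sided p = 2*Phi(z) = 0.749805.
Step 6: alpha = 0.1. fail to reject H0.

W+ = 9, W- = 12, W = min = 9, p = 0.749805, fail to reject H0.


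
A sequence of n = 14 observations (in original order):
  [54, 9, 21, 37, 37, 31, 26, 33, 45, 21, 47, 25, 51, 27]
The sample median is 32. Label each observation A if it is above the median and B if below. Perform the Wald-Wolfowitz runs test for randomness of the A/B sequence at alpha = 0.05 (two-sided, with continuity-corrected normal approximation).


Step 1: Compute median = 32; label A = above, B = below.
Labels in order: ABBAABBAABABAB  (n_A = 7, n_B = 7)
Step 2: Count runs R = 10.
Step 3: Under H0 (random ordering), E[R] = 2*n_A*n_B/(n_A+n_B) + 1 = 2*7*7/14 + 1 = 8.0000.
        Var[R] = 2*n_A*n_B*(2*n_A*n_B - n_A - n_B) / ((n_A+n_B)^2 * (n_A+n_B-1)) = 8232/2548 = 3.2308.
        SD[R] = 1.7974.
Step 4: Continuity-corrected z = (R - 0.5 - E[R]) / SD[R] = (10 - 0.5 - 8.0000) / 1.7974 = 0.8345.
Step 5: Two-sided p-value via normal approximation = 2*(1 - Phi(|z|)) = 0.403986.
Step 6: alpha = 0.05. fail to reject H0.

R = 10, z = 0.8345, p = 0.403986, fail to reject H0.


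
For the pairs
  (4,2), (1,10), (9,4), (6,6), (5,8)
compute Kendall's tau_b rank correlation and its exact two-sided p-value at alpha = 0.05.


Step 1: Enumerate the 10 unordered pairs (i,j) with i<j and classify each by sign(x_j-x_i) * sign(y_j-y_i).
  (1,2):dx=-3,dy=+8->D; (1,3):dx=+5,dy=+2->C; (1,4):dx=+2,dy=+4->C; (1,5):dx=+1,dy=+6->C
  (2,3):dx=+8,dy=-6->D; (2,4):dx=+5,dy=-4->D; (2,5):dx=+4,dy=-2->D; (3,4):dx=-3,dy=+2->D
  (3,5):dx=-4,dy=+4->D; (4,5):dx=-1,dy=+2->D
Step 2: C = 3, D = 7, total pairs = 10.
Step 3: tau = (C - D)/(n(n-1)/2) = (3 - 7)/10 = -0.400000.
Step 4: Exact two-sided p-value (enumerate n! = 120 permutations of y under H0): p = 0.483333.
Step 5: alpha = 0.05. fail to reject H0.

tau_b = -0.4000 (C=3, D=7), p = 0.483333, fail to reject H0.


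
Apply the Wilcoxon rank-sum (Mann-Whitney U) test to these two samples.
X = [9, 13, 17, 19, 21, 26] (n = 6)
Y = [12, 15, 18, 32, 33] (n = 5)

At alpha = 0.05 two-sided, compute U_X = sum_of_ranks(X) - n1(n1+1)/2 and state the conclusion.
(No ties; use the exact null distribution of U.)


Step 1: Combine and sort all 11 observations; assign midranks.
sorted (value, group): (9,X), (12,Y), (13,X), (15,Y), (17,X), (18,Y), (19,X), (21,X), (26,X), (32,Y), (33,Y)
ranks: 9->1, 12->2, 13->3, 15->4, 17->5, 18->6, 19->7, 21->8, 26->9, 32->10, 33->11
Step 2: Rank sum for X: R1 = 1 + 3 + 5 + 7 + 8 + 9 = 33.
Step 3: U_X = R1 - n1(n1+1)/2 = 33 - 6*7/2 = 33 - 21 = 12.
       U_Y = n1*n2 - U_X = 30 - 12 = 18.
Step 4: No ties, so the exact null distribution of U (based on enumerating the C(11,6) = 462 equally likely rank assignments) gives the two-sided p-value.
Step 5: p-value = 0.662338; compare to alpha = 0.05. fail to reject H0.

U_X = 12, p = 0.662338, fail to reject H0 at alpha = 0.05.


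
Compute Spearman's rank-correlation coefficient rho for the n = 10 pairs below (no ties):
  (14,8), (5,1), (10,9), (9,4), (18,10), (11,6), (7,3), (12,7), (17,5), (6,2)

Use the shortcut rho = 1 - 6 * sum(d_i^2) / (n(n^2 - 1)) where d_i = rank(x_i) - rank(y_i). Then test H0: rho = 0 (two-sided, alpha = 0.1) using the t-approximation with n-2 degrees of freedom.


Step 1: Rank x and y separately (midranks; no ties here).
rank(x): 14->8, 5->1, 10->5, 9->4, 18->10, 11->6, 7->3, 12->7, 17->9, 6->2
rank(y): 8->8, 1->1, 9->9, 4->4, 10->10, 6->6, 3->3, 7->7, 5->5, 2->2
Step 2: d_i = R_x(i) - R_y(i); compute d_i^2.
  (8-8)^2=0, (1-1)^2=0, (5-9)^2=16, (4-4)^2=0, (10-10)^2=0, (6-6)^2=0, (3-3)^2=0, (7-7)^2=0, (9-5)^2=16, (2-2)^2=0
sum(d^2) = 32.
Step 3: rho = 1 - 6*32 / (10*(10^2 - 1)) = 1 - 192/990 = 0.806061.
Step 4: Under H0, t = rho * sqrt((n-2)/(1-rho^2)) = 3.8522 ~ t(8).
Step 5: Two-sided p-value from the t-distribution with 8 df = 0.004862.
Step 6: alpha = 0.1. reject H0.

rho = 0.8061, p = 0.004862, reject H0 at alpha = 0.1.


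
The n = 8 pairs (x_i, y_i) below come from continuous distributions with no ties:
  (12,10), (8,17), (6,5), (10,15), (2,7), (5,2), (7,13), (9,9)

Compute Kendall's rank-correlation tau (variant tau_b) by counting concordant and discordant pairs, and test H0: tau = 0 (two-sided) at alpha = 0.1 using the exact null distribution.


Step 1: Enumerate the 28 unordered pairs (i,j) with i<j and classify each by sign(x_j-x_i) * sign(y_j-y_i).
  (1,2):dx=-4,dy=+7->D; (1,3):dx=-6,dy=-5->C; (1,4):dx=-2,dy=+5->D; (1,5):dx=-10,dy=-3->C
  (1,6):dx=-7,dy=-8->C; (1,7):dx=-5,dy=+3->D; (1,8):dx=-3,dy=-1->C; (2,3):dx=-2,dy=-12->C
  (2,4):dx=+2,dy=-2->D; (2,5):dx=-6,dy=-10->C; (2,6):dx=-3,dy=-15->C; (2,7):dx=-1,dy=-4->C
  (2,8):dx=+1,dy=-8->D; (3,4):dx=+4,dy=+10->C; (3,5):dx=-4,dy=+2->D; (3,6):dx=-1,dy=-3->C
  (3,7):dx=+1,dy=+8->C; (3,8):dx=+3,dy=+4->C; (4,5):dx=-8,dy=-8->C; (4,6):dx=-5,dy=-13->C
  (4,7):dx=-3,dy=-2->C; (4,8):dx=-1,dy=-6->C; (5,6):dx=+3,dy=-5->D; (5,7):dx=+5,dy=+6->C
  (5,8):dx=+7,dy=+2->C; (6,7):dx=+2,dy=+11->C; (6,8):dx=+4,dy=+7->C; (7,8):dx=+2,dy=-4->D
Step 2: C = 20, D = 8, total pairs = 28.
Step 3: tau = (C - D)/(n(n-1)/2) = (20 - 8)/28 = 0.428571.
Step 4: Exact two-sided p-value (enumerate n! = 40320 permutations of y under H0): p = 0.178869.
Step 5: alpha = 0.1. fail to reject H0.

tau_b = 0.4286 (C=20, D=8), p = 0.178869, fail to reject H0.


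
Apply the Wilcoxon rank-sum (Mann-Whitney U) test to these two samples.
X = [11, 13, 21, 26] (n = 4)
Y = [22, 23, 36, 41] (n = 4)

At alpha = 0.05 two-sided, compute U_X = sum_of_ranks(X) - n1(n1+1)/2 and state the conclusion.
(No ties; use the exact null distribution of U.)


Step 1: Combine and sort all 8 observations; assign midranks.
sorted (value, group): (11,X), (13,X), (21,X), (22,Y), (23,Y), (26,X), (36,Y), (41,Y)
ranks: 11->1, 13->2, 21->3, 22->4, 23->5, 26->6, 36->7, 41->8
Step 2: Rank sum for X: R1 = 1 + 2 + 3 + 6 = 12.
Step 3: U_X = R1 - n1(n1+1)/2 = 12 - 4*5/2 = 12 - 10 = 2.
       U_Y = n1*n2 - U_X = 16 - 2 = 14.
Step 4: No ties, so the exact null distribution of U (based on enumerating the C(8,4) = 70 equally likely rank assignments) gives the two-sided p-value.
Step 5: p-value = 0.114286; compare to alpha = 0.05. fail to reject H0.

U_X = 2, p = 0.114286, fail to reject H0 at alpha = 0.05.


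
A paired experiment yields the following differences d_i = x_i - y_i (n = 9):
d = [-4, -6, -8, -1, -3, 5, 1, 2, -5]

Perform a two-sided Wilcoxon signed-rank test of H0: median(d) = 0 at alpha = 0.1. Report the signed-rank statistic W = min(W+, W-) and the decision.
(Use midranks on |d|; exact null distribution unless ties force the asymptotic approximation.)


Step 1: Drop any zero differences (none here) and take |d_i|.
|d| = [4, 6, 8, 1, 3, 5, 1, 2, 5]
Step 2: Midrank |d_i| (ties get averaged ranks).
ranks: |4|->5, |6|->8, |8|->9, |1|->1.5, |3|->4, |5|->6.5, |1|->1.5, |2|->3, |5|->6.5
Step 3: Attach original signs; sum ranks with positive sign and with negative sign.
W+ = 6.5 + 1.5 + 3 = 11
W- = 5 + 8 + 9 + 1.5 + 4 + 6.5 = 34
(Check: W+ + W- = 45 should equal n(n+1)/2 = 45.)
Step 4: Test statistic W = min(W+, W-) = 11.
Step 5: Ties in |d|, so use the tie-corrected normal approximation.
        E[W] = n(n+1)/4 = 9*10/4 = 22.5.
        Tie groups: |d|=1 (t=2), |d|=5 (t=2); sum(t^3 - t) = 12.
        Var[W] = n(n+1)(2n+1)/24 - sum(t^3-t)/48 = 1710/24 - 12/48 = 71.
        z = (W - E[W]) / sqrt(Var[W]) = (11 - 22.5) / 8.4261 = -1.3648.
        Two-sided p = 2*Phi(z) = 0.172316.
Step 6: alpha = 0.1. fail to reject H0.

W+ = 11, W- = 34, W = min = 11, p = 0.172316, fail to reject H0.


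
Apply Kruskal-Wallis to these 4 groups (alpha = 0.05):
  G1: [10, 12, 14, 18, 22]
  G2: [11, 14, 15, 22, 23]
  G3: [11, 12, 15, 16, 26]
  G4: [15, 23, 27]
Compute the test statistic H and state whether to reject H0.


Step 1: Combine all N = 18 observations and assign midranks.
sorted (value, group, rank): (10,G1,1), (11,G2,2.5), (11,G3,2.5), (12,G1,4.5), (12,G3,4.5), (14,G1,6.5), (14,G2,6.5), (15,G2,9), (15,G3,9), (15,G4,9), (16,G3,11), (18,G1,12), (22,G1,13.5), (22,G2,13.5), (23,G2,15.5), (23,G4,15.5), (26,G3,17), (27,G4,18)
Step 2: Sum ranks within each group.
R_1 = 37.5 (n_1 = 5)
R_2 = 47 (n_2 = 5)
R_3 = 44 (n_3 = 5)
R_4 = 42.5 (n_4 = 3)
Step 3: H = 12/(N(N+1)) * sum(R_i^2/n_i) - 3(N+1)
     = 12/(18*19) * (37.5^2/5 + 47^2/5 + 44^2/5 + 42.5^2/3) - 3*19
     = 0.035088 * 1712.33 - 57
     = 3.081871.
Step 4: Ties present; correction factor C = 1 - 54/(18^3 - 18) = 0.990712. Corrected H = 3.081871 / 0.990712 = 3.110764.
Step 5: Under H0, H ~ chi^2(3); p-value = 0.374861.
Step 6: alpha = 0.05. fail to reject H0.

H = 3.1108, df = 3, p = 0.374861, fail to reject H0.


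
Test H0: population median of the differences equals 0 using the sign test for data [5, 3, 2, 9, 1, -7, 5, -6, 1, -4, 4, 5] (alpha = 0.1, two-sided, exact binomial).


Step 1: Discard zero differences. Original n = 12; n_eff = number of nonzero differences = 12.
Nonzero differences (with sign): +5, +3, +2, +9, +1, -7, +5, -6, +1, -4, +4, +5
Step 2: Count signs: positive = 9, negative = 3.
Step 3: Under H0: P(positive) = 0.5, so the number of positives S ~ Bin(12, 0.5).
Step 4: Two-sided exact p-value = sum of Bin(12,0.5) probabilities at or below the observed probability = 0.145996.
Step 5: alpha = 0.1. fail to reject H0.

n_eff = 12, pos = 9, neg = 3, p = 0.145996, fail to reject H0.


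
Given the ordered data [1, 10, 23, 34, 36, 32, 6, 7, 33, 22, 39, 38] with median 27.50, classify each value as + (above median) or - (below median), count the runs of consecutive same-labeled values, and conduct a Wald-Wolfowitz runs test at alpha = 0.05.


Step 1: Compute median = 27.50; label A = above, B = below.
Labels in order: BBBAAABBABAA  (n_A = 6, n_B = 6)
Step 2: Count runs R = 6.
Step 3: Under H0 (random ordering), E[R] = 2*n_A*n_B/(n_A+n_B) + 1 = 2*6*6/12 + 1 = 7.0000.
        Var[R] = 2*n_A*n_B*(2*n_A*n_B - n_A - n_B) / ((n_A+n_B)^2 * (n_A+n_B-1)) = 4320/1584 = 2.7273.
        SD[R] = 1.6514.
Step 4: Continuity-corrected z = (R + 0.5 - E[R]) / SD[R] = (6 + 0.5 - 7.0000) / 1.6514 = -0.3028.
Step 5: Two-sided p-value via normal approximation = 2*(1 - Phi(|z|)) = 0.762069.
Step 6: alpha = 0.05. fail to reject H0.

R = 6, z = -0.3028, p = 0.762069, fail to reject H0.


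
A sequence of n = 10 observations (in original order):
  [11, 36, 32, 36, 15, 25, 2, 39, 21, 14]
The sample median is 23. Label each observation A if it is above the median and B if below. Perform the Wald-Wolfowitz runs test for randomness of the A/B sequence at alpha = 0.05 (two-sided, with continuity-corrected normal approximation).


Step 1: Compute median = 23; label A = above, B = below.
Labels in order: BAAABABABB  (n_A = 5, n_B = 5)
Step 2: Count runs R = 7.
Step 3: Under H0 (random ordering), E[R] = 2*n_A*n_B/(n_A+n_B) + 1 = 2*5*5/10 + 1 = 6.0000.
        Var[R] = 2*n_A*n_B*(2*n_A*n_B - n_A - n_B) / ((n_A+n_B)^2 * (n_A+n_B-1)) = 2000/900 = 2.2222.
        SD[R] = 1.4907.
Step 4: Continuity-corrected z = (R - 0.5 - E[R]) / SD[R] = (7 - 0.5 - 6.0000) / 1.4907 = 0.3354.
Step 5: Two-sided p-value via normal approximation = 2*(1 - Phi(|z|)) = 0.737316.
Step 6: alpha = 0.05. fail to reject H0.

R = 7, z = 0.3354, p = 0.737316, fail to reject H0.


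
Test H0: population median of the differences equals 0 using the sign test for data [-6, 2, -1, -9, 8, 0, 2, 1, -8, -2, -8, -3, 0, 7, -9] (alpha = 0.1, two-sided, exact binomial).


Step 1: Discard zero differences. Original n = 15; n_eff = number of nonzero differences = 13.
Nonzero differences (with sign): -6, +2, -1, -9, +8, +2, +1, -8, -2, -8, -3, +7, -9
Step 2: Count signs: positive = 5, negative = 8.
Step 3: Under H0: P(positive) = 0.5, so the number of positives S ~ Bin(13, 0.5).
Step 4: Two-sided exact p-value = sum of Bin(13,0.5) probabilities at or below the observed probability = 0.581055.
Step 5: alpha = 0.1. fail to reject H0.

n_eff = 13, pos = 5, neg = 8, p = 0.581055, fail to reject H0.


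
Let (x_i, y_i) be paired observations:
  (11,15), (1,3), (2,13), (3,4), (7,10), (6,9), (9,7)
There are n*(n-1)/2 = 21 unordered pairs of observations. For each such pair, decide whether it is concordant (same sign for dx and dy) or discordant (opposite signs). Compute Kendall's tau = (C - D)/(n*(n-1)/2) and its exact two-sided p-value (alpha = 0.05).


Step 1: Enumerate the 21 unordered pairs (i,j) with i<j and classify each by sign(x_j-x_i) * sign(y_j-y_i).
  (1,2):dx=-10,dy=-12->C; (1,3):dx=-9,dy=-2->C; (1,4):dx=-8,dy=-11->C; (1,5):dx=-4,dy=-5->C
  (1,6):dx=-5,dy=-6->C; (1,7):dx=-2,dy=-8->C; (2,3):dx=+1,dy=+10->C; (2,4):dx=+2,dy=+1->C
  (2,5):dx=+6,dy=+7->C; (2,6):dx=+5,dy=+6->C; (2,7):dx=+8,dy=+4->C; (3,4):dx=+1,dy=-9->D
  (3,5):dx=+5,dy=-3->D; (3,6):dx=+4,dy=-4->D; (3,7):dx=+7,dy=-6->D; (4,5):dx=+4,dy=+6->C
  (4,6):dx=+3,dy=+5->C; (4,7):dx=+6,dy=+3->C; (5,6):dx=-1,dy=-1->C; (5,7):dx=+2,dy=-3->D
  (6,7):dx=+3,dy=-2->D
Step 2: C = 15, D = 6, total pairs = 21.
Step 3: tau = (C - D)/(n(n-1)/2) = (15 - 6)/21 = 0.428571.
Step 4: Exact two-sided p-value (enumerate n! = 5040 permutations of y under H0): p = 0.238889.
Step 5: alpha = 0.05. fail to reject H0.

tau_b = 0.4286 (C=15, D=6), p = 0.238889, fail to reject H0.


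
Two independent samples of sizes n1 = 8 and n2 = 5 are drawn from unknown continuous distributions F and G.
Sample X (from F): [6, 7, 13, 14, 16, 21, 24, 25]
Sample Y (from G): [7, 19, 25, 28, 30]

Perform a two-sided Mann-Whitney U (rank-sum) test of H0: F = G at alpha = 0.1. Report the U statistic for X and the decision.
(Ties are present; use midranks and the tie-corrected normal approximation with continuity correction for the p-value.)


Step 1: Combine and sort all 13 observations; assign midranks.
sorted (value, group): (6,X), (7,X), (7,Y), (13,X), (14,X), (16,X), (19,Y), (21,X), (24,X), (25,X), (25,Y), (28,Y), (30,Y)
ranks: 6->1, 7->2.5, 7->2.5, 13->4, 14->5, 16->6, 19->7, 21->8, 24->9, 25->10.5, 25->10.5, 28->12, 30->13
Step 2: Rank sum for X: R1 = 1 + 2.5 + 4 + 5 + 6 + 8 + 9 + 10.5 = 46.
Step 3: U_X = R1 - n1(n1+1)/2 = 46 - 8*9/2 = 46 - 36 = 10.
       U_Y = n1*n2 - U_X = 40 - 10 = 30.
Step 4: Ties are present, so use the tie-corrected normal approximation (with continuity correction) for the p-value.
Step 5: p-value = 0.163169; compare to alpha = 0.1. fail to reject H0.

U_X = 10, p = 0.163169, fail to reject H0 at alpha = 0.1.


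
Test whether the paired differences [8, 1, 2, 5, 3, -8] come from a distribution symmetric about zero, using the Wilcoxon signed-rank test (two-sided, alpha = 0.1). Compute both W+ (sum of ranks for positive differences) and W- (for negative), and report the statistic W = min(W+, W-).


Step 1: Drop any zero differences (none here) and take |d_i|.
|d| = [8, 1, 2, 5, 3, 8]
Step 2: Midrank |d_i| (ties get averaged ranks).
ranks: |8|->5.5, |1|->1, |2|->2, |5|->4, |3|->3, |8|->5.5
Step 3: Attach original signs; sum ranks with positive sign and with negative sign.
W+ = 5.5 + 1 + 2 + 4 + 3 = 15.5
W- = 5.5 = 5.5
(Check: W+ + W- = 21 should equal n(n+1)/2 = 21.)
Step 4: Test statistic W = min(W+, W-) = 5.5.
Step 5: Ties in |d|, so use the tie-corrected normal approximation.
        E[W] = n(n+1)/4 = 6*7/4 = 10.5.
        Tie groups: |d|=8 (t=2); sum(t^3 - t) = 6.
        Var[W] = n(n+1)(2n+1)/24 - sum(t^3-t)/48 = 546/24 - 6/48 = 22.625.
        z = (W - E[W]) / sqrt(Var[W]) = (5.5 - 10.5) / 4.7566 = -1.0512.
        Two-sided p = 2*Phi(z) = 0.293177.
Step 6: alpha = 0.1. fail to reject H0.

W+ = 15.5, W- = 5.5, W = min = 5.5, p = 0.293177, fail to reject H0.


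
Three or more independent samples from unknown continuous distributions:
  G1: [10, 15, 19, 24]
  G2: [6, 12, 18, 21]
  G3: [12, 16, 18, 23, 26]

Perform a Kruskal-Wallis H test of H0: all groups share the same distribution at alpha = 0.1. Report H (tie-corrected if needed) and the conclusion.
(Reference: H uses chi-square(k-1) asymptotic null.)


Step 1: Combine all N = 13 observations and assign midranks.
sorted (value, group, rank): (6,G2,1), (10,G1,2), (12,G2,3.5), (12,G3,3.5), (15,G1,5), (16,G3,6), (18,G2,7.5), (18,G3,7.5), (19,G1,9), (21,G2,10), (23,G3,11), (24,G1,12), (26,G3,13)
Step 2: Sum ranks within each group.
R_1 = 28 (n_1 = 4)
R_2 = 22 (n_2 = 4)
R_3 = 41 (n_3 = 5)
Step 3: H = 12/(N(N+1)) * sum(R_i^2/n_i) - 3(N+1)
     = 12/(13*14) * (28^2/4 + 22^2/4 + 41^2/5) - 3*14
     = 0.065934 * 653.2 - 42
     = 1.068132.
Step 4: Ties present; correction factor C = 1 - 12/(13^3 - 13) = 0.994505. Corrected H = 1.068132 / 0.994505 = 1.074033.
Step 5: Under H0, H ~ chi^2(2); p-value = 0.584489.
Step 6: alpha = 0.1. fail to reject H0.

H = 1.0740, df = 2, p = 0.584489, fail to reject H0.


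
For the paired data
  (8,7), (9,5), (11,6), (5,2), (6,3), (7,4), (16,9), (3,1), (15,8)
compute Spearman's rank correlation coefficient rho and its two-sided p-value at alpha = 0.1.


Step 1: Rank x and y separately (midranks; no ties here).
rank(x): 8->5, 9->6, 11->7, 5->2, 6->3, 7->4, 16->9, 3->1, 15->8
rank(y): 7->7, 5->5, 6->6, 2->2, 3->3, 4->4, 9->9, 1->1, 8->8
Step 2: d_i = R_x(i) - R_y(i); compute d_i^2.
  (5-7)^2=4, (6-5)^2=1, (7-6)^2=1, (2-2)^2=0, (3-3)^2=0, (4-4)^2=0, (9-9)^2=0, (1-1)^2=0, (8-8)^2=0
sum(d^2) = 6.
Step 3: rho = 1 - 6*6 / (9*(9^2 - 1)) = 1 - 36/720 = 0.950000.
Step 4: Under H0, t = rho * sqrt((n-2)/(1-rho^2)) = 8.0495 ~ t(7).
Step 5: Two-sided p-value from the t-distribution with 7 df = 0.000088.
Step 6: alpha = 0.1. reject H0.

rho = 0.9500, p = 0.000088, reject H0 at alpha = 0.1.


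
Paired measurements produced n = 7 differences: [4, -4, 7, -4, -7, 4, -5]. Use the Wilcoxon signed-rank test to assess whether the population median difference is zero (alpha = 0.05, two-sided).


Step 1: Drop any zero differences (none here) and take |d_i|.
|d| = [4, 4, 7, 4, 7, 4, 5]
Step 2: Midrank |d_i| (ties get averaged ranks).
ranks: |4|->2.5, |4|->2.5, |7|->6.5, |4|->2.5, |7|->6.5, |4|->2.5, |5|->5
Step 3: Attach original signs; sum ranks with positive sign and with negative sign.
W+ = 2.5 + 6.5 + 2.5 = 11.5
W- = 2.5 + 2.5 + 6.5 + 5 = 16.5
(Check: W+ + W- = 28 should equal n(n+1)/2 = 28.)
Step 4: Test statistic W = min(W+, W-) = 11.5.
Step 5: Ties in |d|, so use the tie-corrected normal approximation.
        E[W] = n(n+1)/4 = 7*8/4 = 14.
        Tie groups: |d|=4 (t=4), |d|=7 (t=2); sum(t^3 - t) = 66.
        Var[W] = n(n+1)(2n+1)/24 - sum(t^3-t)/48 = 840/24 - 66/48 = 33.625.
        z = (W - E[W]) / sqrt(Var[W]) = (11.5 - 14) / 5.7987 = -0.4311.
        Two-sided p = 2*Phi(z) = 0.666373.
Step 6: alpha = 0.05. fail to reject H0.

W+ = 11.5, W- = 16.5, W = min = 11.5, p = 0.666373, fail to reject H0.


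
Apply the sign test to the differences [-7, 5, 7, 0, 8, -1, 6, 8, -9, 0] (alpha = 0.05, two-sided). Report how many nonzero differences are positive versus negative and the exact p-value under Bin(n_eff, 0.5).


Step 1: Discard zero differences. Original n = 10; n_eff = number of nonzero differences = 8.
Nonzero differences (with sign): -7, +5, +7, +8, -1, +6, +8, -9
Step 2: Count signs: positive = 5, negative = 3.
Step 3: Under H0: P(positive) = 0.5, so the number of positives S ~ Bin(8, 0.5).
Step 4: Two-sided exact p-value = sum of Bin(8,0.5) probabilities at or below the observed probability = 0.726562.
Step 5: alpha = 0.05. fail to reject H0.

n_eff = 8, pos = 5, neg = 3, p = 0.726562, fail to reject H0.


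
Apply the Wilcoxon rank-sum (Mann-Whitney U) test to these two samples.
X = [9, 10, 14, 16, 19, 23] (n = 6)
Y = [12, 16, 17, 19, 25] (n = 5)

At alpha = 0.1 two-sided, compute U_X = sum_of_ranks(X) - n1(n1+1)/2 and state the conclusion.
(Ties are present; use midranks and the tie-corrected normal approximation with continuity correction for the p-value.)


Step 1: Combine and sort all 11 observations; assign midranks.
sorted (value, group): (9,X), (10,X), (12,Y), (14,X), (16,X), (16,Y), (17,Y), (19,X), (19,Y), (23,X), (25,Y)
ranks: 9->1, 10->2, 12->3, 14->4, 16->5.5, 16->5.5, 17->7, 19->8.5, 19->8.5, 23->10, 25->11
Step 2: Rank sum for X: R1 = 1 + 2 + 4 + 5.5 + 8.5 + 10 = 31.
Step 3: U_X = R1 - n1(n1+1)/2 = 31 - 6*7/2 = 31 - 21 = 10.
       U_Y = n1*n2 - U_X = 30 - 10 = 20.
Step 4: Ties are present, so use the tie-corrected normal approximation (with continuity correction) for the p-value.
Step 5: p-value = 0.409176; compare to alpha = 0.1. fail to reject H0.

U_X = 10, p = 0.409176, fail to reject H0 at alpha = 0.1.
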